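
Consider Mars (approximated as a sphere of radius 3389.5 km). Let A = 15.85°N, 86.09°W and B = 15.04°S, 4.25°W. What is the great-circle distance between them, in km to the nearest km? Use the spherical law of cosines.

5117 km

Let φ₁ = 0.2766 rad, φ₂ = -0.2625 rad, and Δλ = 1.4284 rad.
cos c = sin φ₁ sin φ₂ + cos φ₁ cos φ₂ cos Δλ = (0.2731)(-0.2595) + (0.9620)(0.9657)(0.1419) = 0.06099,
so c = arccos(0.06099) = 1.50977 rad.
Distance = R·c = 3389.5 × 1.5098 ≈ 5117 km.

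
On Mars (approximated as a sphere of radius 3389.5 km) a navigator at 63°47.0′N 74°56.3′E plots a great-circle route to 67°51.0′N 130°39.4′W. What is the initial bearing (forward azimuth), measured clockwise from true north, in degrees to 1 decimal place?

With φ₁ = 1.1132, φ₂ = 1.1842, Δλ = 2.6949 rad, the forward-azimuth formula gives
θ = atan2( sin Δλ cos φ₂ , cos φ₁ sin φ₂ − sin φ₁ cos φ₂ cos Δλ ) = atan2(0.1629, 0.7142) = 12.85°.
So the initial bearing is 12.8°.

12.8°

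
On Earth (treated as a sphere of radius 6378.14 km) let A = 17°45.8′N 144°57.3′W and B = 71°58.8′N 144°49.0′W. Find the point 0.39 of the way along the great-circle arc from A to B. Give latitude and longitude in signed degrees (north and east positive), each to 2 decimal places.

38.91°, -144.93°

The central angle between A and B is δ = 0.9463 rad.
With f = 0.39, the slerp weights are sin((1−f)δ)/sin δ = 0.6727 and sin(fδ)/sin δ = 0.4447.
Weighted sum of the unit vectors: (0.6727)·(-0.7797,-0.5468,0.3051) + (0.4447)·(-0.2528,-0.1782,0.9509) = (-0.6369, -0.4471, 0.6281).
Converting back: φ = atan2(z, √(x²+y²)) = 38.91°, λ = atan2(y, x) = -144.93°.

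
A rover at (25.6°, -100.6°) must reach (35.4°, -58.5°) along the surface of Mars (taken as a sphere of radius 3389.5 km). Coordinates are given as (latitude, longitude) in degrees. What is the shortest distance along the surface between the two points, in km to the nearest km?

In radians: φ₁ = 0.4468, φ₂ = 0.6178, Δλ = 42.100° = 0.7348 rad.
cos c = sin φ₁ sin φ₂ + cos φ₁ cos φ₂ cos Δλ = (0.4321)(0.5793) + (0.9018)(0.8151)(0.7420) = 0.79573,
so c = arccos(0.79573) = 0.65058 rad.
Distance = R·c = 3389.5 × 0.6506 ≈ 2205 km.

2205 km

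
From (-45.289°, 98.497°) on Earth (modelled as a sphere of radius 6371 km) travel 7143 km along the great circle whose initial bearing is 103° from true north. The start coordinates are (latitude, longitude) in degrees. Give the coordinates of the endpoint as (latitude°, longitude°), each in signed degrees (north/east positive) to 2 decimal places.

-26.83°, 178.05°

Angular distance δ = d/R = 7143/6371 = 1.12117 rad; initial bearing θ = 1.7977 rad.
sin φ₂ = sin φ₁ cos δ + cos φ₁ sin δ cos θ = (-0.7107)(0.4346) + (0.7035)(0.9006)(-0.2250) = -0.4514, so φ₂ = -26.83°.
Δλ = atan2(sin θ sin δ cos φ₁, cos δ − sin φ₁ sin φ₂) = atan2(0.6174, 0.1138) = 79.553°.
λ₂ = 98.497° + 79.553° = 178.05°.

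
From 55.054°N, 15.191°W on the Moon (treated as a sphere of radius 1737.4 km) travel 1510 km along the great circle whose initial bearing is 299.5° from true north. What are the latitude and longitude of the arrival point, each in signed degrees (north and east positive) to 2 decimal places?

48.12°, -99.91°

Angular distance δ = d/R = 1510/1737.4 = 0.86911 rad; initial bearing θ = 5.2273 rad.
sin φ₂ = sin φ₁ cos δ + cos φ₁ sin δ cos θ = (0.8197)(0.6455) + (0.5728)(0.7638)(0.4924) = 0.7445, so φ₂ = 48.12°.
Δλ = atan2(sin θ sin δ cos φ₁, cos δ − sin φ₁ sin φ₂) = atan2(-0.3808, 0.0352) = -84.717°.
λ₂ = -15.191° − 84.717° = -99.91°.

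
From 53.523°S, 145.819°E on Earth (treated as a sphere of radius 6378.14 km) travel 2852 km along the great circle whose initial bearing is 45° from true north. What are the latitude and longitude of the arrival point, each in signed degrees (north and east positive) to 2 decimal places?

Angular distance δ = d/R = 2852/6378.14 = 0.44715 rad; initial bearing θ = 0.7854 rad.
sin φ₂ = sin φ₁ cos δ + cos φ₁ sin δ cos θ = (-0.8041)(0.9017) + (0.5945)(0.4324)(0.7071) = -0.5433, so φ₂ = -32.91°.
Δλ = atan2(sin θ sin δ cos φ₁, cos δ − sin φ₁ sin φ₂) = atan2(0.1818, 0.4648) = 21.357°.
λ₂ = 145.819° + 21.357° = 167.18°.

-32.91°, 167.18°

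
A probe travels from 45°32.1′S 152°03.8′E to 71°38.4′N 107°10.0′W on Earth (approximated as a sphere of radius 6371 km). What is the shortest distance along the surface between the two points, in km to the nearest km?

15116 km

In radians: φ₁ = -0.7947, φ₂ = 1.2504, Δλ = 100.770° = 1.7588 rad.
cos c = sin φ₁ sin φ₂ + cos φ₁ cos φ₂ cos Δλ = (-0.7137)(0.9491) + (0.7005)(0.3150)(-0.1869) = -0.71858,
so c = arccos(-0.71858) = 2.37255 rad.
Distance = R·c = 6371 × 2.3726 ≈ 15116 km.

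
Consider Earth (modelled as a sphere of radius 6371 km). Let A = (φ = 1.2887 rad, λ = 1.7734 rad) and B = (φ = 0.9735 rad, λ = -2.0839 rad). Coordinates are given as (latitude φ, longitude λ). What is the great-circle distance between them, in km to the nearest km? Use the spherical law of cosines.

In radians: φ₁ = 1.2887, φ₂ = 0.9735, Δλ = 138.993° = 2.4259 rad.
cos c = sin φ₁ sin φ₂ + cos φ₁ cos φ₂ cos Δλ = (0.9605)(0.8269) + (0.2784)(0.5624)(-0.7546) = 0.67603,
so c = arccos(0.67603) = 0.82843 rad.
Distance = R·c = 6371 × 0.8284 ≈ 5278 km.

5278 km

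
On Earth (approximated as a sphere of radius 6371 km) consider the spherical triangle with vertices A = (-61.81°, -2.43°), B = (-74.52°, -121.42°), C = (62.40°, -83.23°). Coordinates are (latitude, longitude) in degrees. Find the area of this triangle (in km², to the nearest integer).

Side lengths (central angles): a = 2.4293, b = 2.4130, c = 0.6627 rad; semiperimeter s = 2.7525.
By l'Huilier's theorem, tan(E/4) = √[tan(s/2) tan((s−a)/2) tan((s−b)/2) tan((s−c)/2)], giving spherical excess E = 1.8364 rad.
Area = E·R² = 1.8364 × (6371)² ≈ 74538107 km².

74538107 km²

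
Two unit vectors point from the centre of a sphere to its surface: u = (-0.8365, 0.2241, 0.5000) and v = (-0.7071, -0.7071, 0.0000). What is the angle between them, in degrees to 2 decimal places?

u·v = 0.4330; |u| = 1.0000, |v| = 1.0000.
cos θ = (u·v)/(|u||v|) = 0.4330, so θ = 64.34°.

64.34°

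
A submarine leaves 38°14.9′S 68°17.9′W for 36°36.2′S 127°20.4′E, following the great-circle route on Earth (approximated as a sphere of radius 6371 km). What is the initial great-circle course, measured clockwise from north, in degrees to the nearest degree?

Δλ = -164.362° = -2.8687 rad.
y = sin Δλ · cos φ₂ = (-0.2696)(0.8028) = -0.2164
x = cos φ₁ sin φ₂ − sin φ₁ cos φ₂ cos Δλ = (0.7853)(-0.5963) − (-0.6191)(0.8028)(-0.9630) = -0.9469
θ = atan2(y, x) = -167.13°; adding 360° gives 193°.

193°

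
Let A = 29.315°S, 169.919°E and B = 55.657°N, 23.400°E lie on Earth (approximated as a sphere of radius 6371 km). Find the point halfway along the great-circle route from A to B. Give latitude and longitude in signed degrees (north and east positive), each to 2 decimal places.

Central angle δ = 2.5227 rad. Interpolating on the sphere with fraction f = 0.5:
P = [sin((1−f)δ)·A + sin(fδ)·B] / sin δ = 1.6419·A + 1.6419·B in Cartesian coordinates,
giving P = (-0.5595, 0.6185, 0.5518), i.e. latitude 33.49°, longitude 132.13°.

33.49°, 132.13°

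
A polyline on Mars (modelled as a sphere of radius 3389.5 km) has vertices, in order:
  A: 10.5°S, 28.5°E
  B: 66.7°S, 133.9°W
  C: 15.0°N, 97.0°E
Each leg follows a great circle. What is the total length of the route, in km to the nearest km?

13034 km

Leg A→B: central angle 1.7756 rad, distance 6018.3 km.
Leg B→C: central angle 2.0699 rad, distance 7016.1 km.
Total: 6018.3 + 7016.1 ≈ 13034 km.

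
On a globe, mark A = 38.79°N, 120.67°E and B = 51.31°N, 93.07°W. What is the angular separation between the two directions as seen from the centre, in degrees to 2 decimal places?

In radians: φ₁ = 0.6770, φ₂ = 0.8955, Δλ = 146.260° = 2.5527 rad.
Haversine: a = sin²(Δφ/2) + cos φ₁ cos φ₂ sin²(Δλ/2) = 0.0119 + (0.7794)(0.6251)(0.9158) = 0.45809.
Central angle c = 2·arcsin(√a) = 1.48689 rad.
So the angular separation is 85.19°.

85.19°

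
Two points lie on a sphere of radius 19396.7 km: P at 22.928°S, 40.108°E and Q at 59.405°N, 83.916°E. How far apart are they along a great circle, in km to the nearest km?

30411 km

Let φ₁ = -0.4002 rad, φ₂ = 1.0368 rad, and Δλ = 0.7646 rad.
cos c = sin φ₁ sin φ₂ + cos φ₁ cos φ₂ cos Δλ = (-0.3896)(0.8608) + (0.9210)(0.5090)(0.7217) = 0.00294,
so c = arccos(0.00294) = 1.56785 rad.
Distance = R·c = 19396.7 × 1.5679 ≈ 30411 km.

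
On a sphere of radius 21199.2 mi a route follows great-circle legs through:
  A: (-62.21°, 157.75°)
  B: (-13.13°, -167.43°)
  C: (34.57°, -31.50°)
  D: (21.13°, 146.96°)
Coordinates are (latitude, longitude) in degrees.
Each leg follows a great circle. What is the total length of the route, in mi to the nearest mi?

Leg A→B: central angle 0.9598 rad, distance 20346.4 mi.
Leg B→C: central angle 2.3533 rad, distance 49888.1 mi.
Leg C→D: central angle 2.1691 rad, distance 45983.4 mi.
Total: 20346.4 + 49888.1 + 45983.4 ≈ 116218 mi.

116218 mi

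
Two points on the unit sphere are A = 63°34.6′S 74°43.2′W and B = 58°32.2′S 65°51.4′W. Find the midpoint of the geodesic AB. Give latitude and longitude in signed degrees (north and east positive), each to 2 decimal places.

Central angle δ = 0.1153 rad. Interpolating on the sphere with fraction f = 0.5:
P = [sin((1−f)δ)·A + sin(fδ)·B] / sin δ = 0.5008·A + 0.5008·B in Cartesian coordinates,
giving P = (0.1657, -0.4535, -0.8757), i.e. latitude -61.13°, longitude -69.93°.

-61.13°, -69.93°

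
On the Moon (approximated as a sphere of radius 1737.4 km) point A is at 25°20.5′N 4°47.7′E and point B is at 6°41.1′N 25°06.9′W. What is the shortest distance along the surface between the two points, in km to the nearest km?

1035 km

In radians: φ₁ = 0.4423, φ₂ = 0.1167, Δλ = -29.910° = -0.5220 rad.
Haversine: a = sin²(Δφ/2) + cos φ₁ cos φ₂ sin²(Δλ/2) = 0.0263 + (0.9038)(0.9932)(0.0666) = 0.08605.
Central angle c = 2·arcsin(√a) = 0.59545 rad.
Distance = R·c = 1737.4 × 0.5954 ≈ 1035 km.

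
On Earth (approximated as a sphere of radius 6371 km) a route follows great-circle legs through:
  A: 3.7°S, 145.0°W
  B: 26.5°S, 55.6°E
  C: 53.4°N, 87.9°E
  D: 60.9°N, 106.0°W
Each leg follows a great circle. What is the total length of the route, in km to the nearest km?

Leg A→B: central angle 2.5101 rad, distance 15992.1 km.
Leg B→C: central angle 1.4779 rad, distance 9415.5 km.
Leg C→D: central angle 1.1373 rad, distance 7246.0 km.
Total: 15992.1 + 9415.5 + 7246.0 ≈ 32654 km.

32654 km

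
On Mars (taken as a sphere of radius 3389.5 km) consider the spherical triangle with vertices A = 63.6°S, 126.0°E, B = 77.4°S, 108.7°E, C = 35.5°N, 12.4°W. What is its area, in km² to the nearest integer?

Side lengths (central angles): a = 2.2896, b = 2.4830, c = 0.2586 rad; semiperimeter s = 2.5156.
By l'Huilier's theorem, tan(E/4) = √[tan(s/2) tan((s−a)/2) tan((s−b)/2) tan((s−c)/2)], giving spherical excess E = 0.4377 rad.
Area = E·R² = 0.4377 × (3389.5)² ≈ 5028350 km².

5028350 km²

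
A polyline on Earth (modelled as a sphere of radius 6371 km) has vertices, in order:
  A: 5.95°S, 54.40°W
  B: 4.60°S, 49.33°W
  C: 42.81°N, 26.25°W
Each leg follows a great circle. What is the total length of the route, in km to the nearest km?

6343 km

Leg A→B: central angle 0.0912 rad, distance 581.1 km.
Leg B→C: central angle 0.9043 rad, distance 5761.4 km.
Total: 581.1 + 5761.4 ≈ 6343 km.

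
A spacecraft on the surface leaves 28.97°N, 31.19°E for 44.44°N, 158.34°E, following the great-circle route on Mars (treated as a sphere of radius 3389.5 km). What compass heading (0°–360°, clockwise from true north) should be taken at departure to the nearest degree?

35°

Δλ = 127.150° = 2.2192 rad.
y = sin Δλ · cos φ₂ = (0.7971)(0.7140) = 0.5691
x = cos φ₁ sin φ₂ − sin φ₁ cos φ₂ cos Δλ = (0.8749)(0.7002) − (0.4844)(0.7140)(-0.6039) = 0.8214
θ = atan2(y, x) = 34.72°, so the bearing is 35°.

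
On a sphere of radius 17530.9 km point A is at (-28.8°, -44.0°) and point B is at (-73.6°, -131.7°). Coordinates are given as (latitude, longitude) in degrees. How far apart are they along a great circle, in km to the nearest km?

18918 km

Let φ₁ = -0.5027 rad, φ₂ = -1.2846 rad, and Δλ = -1.5307 rad.
cos c = sin φ₁ sin φ₂ + cos φ₁ cos φ₂ cos Δλ = (-0.4818)(-0.9593) + (0.8763)(0.2823)(0.0401) = 0.47208,
so c = arccos(0.47208) = 1.07914 rad.
Distance = R·c = 17530.9 × 1.0791 ≈ 18918 km.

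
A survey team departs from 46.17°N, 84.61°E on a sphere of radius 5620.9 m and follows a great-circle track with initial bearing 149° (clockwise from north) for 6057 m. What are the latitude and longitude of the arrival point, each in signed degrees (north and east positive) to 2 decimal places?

Angular distance δ = d/R = 6057/5620.9 = 1.07759 rad; initial bearing θ = 2.6005 rad.
sin φ₂ = sin φ₁ cos δ + cos φ₁ sin δ cos θ = (0.7214)(0.4735) + (0.6925)(0.8808)(-0.8572) = -0.1813, so φ₂ = -10.45°.
Δλ = atan2(sin θ sin δ cos φ₁, cos δ − sin φ₁ sin φ₂) = atan2(0.3142, 0.6043) = 27.471°.
λ₂ = 84.610° + 27.471° = 112.08°.

-10.45°, 112.08°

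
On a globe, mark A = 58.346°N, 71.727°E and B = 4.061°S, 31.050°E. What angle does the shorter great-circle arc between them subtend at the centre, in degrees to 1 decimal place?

70.3°

With latitudes φ₁ = 58.346°, φ₂ = -4.061° and longitude difference Δλ = -40.677°:
cos c = sin φ₁ sin φ₂ + cos φ₁ cos φ₂ cos Δλ = (0.8512)(-0.0708) + (0.5248)(0.9975)(0.7584) = 0.33672,
so c = arccos(0.33672) = 1.22737 rad.
So the angular separation is 70.3°.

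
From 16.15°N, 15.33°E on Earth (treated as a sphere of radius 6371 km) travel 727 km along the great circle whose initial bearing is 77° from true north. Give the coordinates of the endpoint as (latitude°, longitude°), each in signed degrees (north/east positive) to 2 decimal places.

Angular distance δ = d/R = 727/6371 = 0.11411 rad; initial bearing θ = 1.3439 rad.
sin φ₂ = sin φ₁ cos δ + cos φ₁ sin δ cos θ = (0.2782)(0.9935) + (0.9605)(0.1139)(0.2250) = 0.3009, so φ₂ = 17.51°.
Δλ = atan2(sin θ sin δ cos φ₁, cos δ − sin φ₁ sin φ₂) = atan2(0.1066, 0.9098) = 6.681°.
λ₂ = 15.330° + 6.681° = 22.01°.

17.51°, 22.01°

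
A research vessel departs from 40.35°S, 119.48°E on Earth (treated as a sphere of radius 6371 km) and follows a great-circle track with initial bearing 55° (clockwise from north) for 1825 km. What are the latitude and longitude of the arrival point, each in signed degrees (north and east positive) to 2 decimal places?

-29.84°, 134.96°

Angular distance δ = d/R = 1825/6371 = 0.28645 rad; initial bearing θ = 0.9599 rad.
sin φ₂ = sin φ₁ cos δ + cos φ₁ sin δ cos θ = (-0.6475)(0.9593) + (0.7621)(0.2826)(0.5736) = -0.4976, so φ₂ = -29.84°.
Δλ = atan2(sin θ sin δ cos φ₁, cos δ − sin φ₁ sin φ₂) = atan2(0.1764, 0.6371) = 15.476°.
λ₂ = 119.480° + 15.476° = 134.96°.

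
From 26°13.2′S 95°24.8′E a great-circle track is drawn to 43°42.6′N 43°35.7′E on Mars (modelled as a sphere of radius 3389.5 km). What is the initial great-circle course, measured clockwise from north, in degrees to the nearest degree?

325°

With φ₁ = -0.4576, φ₂ = 0.7629, Δλ = -0.9044 rad, the forward-azimuth formula gives
θ = atan2( sin Δλ cos φ₂ , cos φ₁ sin φ₂ − sin φ₁ cos φ₂ cos Δλ ) = atan2(-0.5682, 0.8173) = -34.81°.
Adding 360° brings this into [0°, 360°): 325°.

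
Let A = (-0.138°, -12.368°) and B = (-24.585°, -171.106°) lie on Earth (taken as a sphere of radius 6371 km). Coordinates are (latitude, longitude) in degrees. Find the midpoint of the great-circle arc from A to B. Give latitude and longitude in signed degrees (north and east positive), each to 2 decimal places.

-49.03°, -77.54°

The central angle between A and B is δ = 2.5801 rad.
With f = 0.5, the slerp weights are sin((1−f)δ)/sin δ = 1.8045 and sin(fδ)/sin δ = 1.8045.
Weighted sum of the unit vectors: (1.8045)·(0.9768,-0.2142,-0.0024) + (1.8045)·(-0.8984,-0.1406,-0.4160) = (0.1414, -0.6402, -0.7551).
Converting back: φ = atan2(z, √(x²+y²)) = -49.03°, λ = atan2(y, x) = -77.54°.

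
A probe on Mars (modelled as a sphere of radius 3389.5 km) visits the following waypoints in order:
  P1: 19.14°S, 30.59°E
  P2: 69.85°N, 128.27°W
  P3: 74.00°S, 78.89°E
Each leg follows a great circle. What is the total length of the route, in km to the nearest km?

Leg P1→P2: central angle 2.2286 rad, distance 7553.7 km.
Leg P2→P3: central angle 2.9796 rad, distance 10099.4 km.
Total: 7553.7 + 10099.4 ≈ 17653 km.

17653 km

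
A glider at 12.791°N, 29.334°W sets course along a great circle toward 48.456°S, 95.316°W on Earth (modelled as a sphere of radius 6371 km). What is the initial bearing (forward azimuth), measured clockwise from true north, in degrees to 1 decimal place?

Δλ = -65.982° = -1.1516 rad.
y = sin Δλ · cos φ₂ = (-0.9134)(0.6632) = -0.6058
x = cos φ₁ sin φ₂ − sin φ₁ cos φ₂ cos Δλ = (0.9752)(-0.7484) − (0.2214)(0.6632)(0.4070) = -0.7896
θ = atan2(y, x) = -142.51°; adding 360° gives 217.5°.

217.5°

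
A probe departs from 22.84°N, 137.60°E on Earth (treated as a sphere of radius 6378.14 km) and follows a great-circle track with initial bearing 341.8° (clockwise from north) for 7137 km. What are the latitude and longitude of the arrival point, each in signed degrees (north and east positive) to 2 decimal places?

73.16°, 61.71°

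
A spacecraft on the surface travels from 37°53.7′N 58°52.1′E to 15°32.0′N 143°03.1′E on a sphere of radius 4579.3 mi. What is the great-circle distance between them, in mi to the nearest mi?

6076 mi

With latitudes φ₁ = 37.895°, φ₂ = 15.533° and longitude difference Δλ = 84.183°:
cos c = sin φ₁ sin φ₂ + cos φ₁ cos φ₂ cos Δλ = (0.6142)(0.2678) + (0.7891)(0.9635)(0.1013) = 0.24154,
so c = arccos(0.24154) = 1.32684 rad.
Distance = R·c = 4579.3 × 1.3268 ≈ 6076 mi.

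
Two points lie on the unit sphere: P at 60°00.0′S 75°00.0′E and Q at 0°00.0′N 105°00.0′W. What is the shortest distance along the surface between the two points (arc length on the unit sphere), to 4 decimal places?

2.0944

With latitudes φ₁ = -60.000°, φ₂ = 0.000° and longitude difference Δλ = -180.000°:
cos c = sin φ₁ sin φ₂ + cos φ₁ cos φ₂ cos Δλ = (-0.8660)(0.0000) + (0.5000)(1.0000)(-1.0000) = -0.50000,
so c = arccos(-0.50000) = 2.09440 rad.
On the unit sphere the arc length equals the central angle: 2.0944.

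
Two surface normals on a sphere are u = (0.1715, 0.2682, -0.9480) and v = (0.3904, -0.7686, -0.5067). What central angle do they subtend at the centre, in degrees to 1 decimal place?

70.1°

u·v = 0.3412; |u| = 1.0000, |v| = 1.0000.
cos θ = (u·v)/(|u||v|) = 0.3412, so θ = 70.1°.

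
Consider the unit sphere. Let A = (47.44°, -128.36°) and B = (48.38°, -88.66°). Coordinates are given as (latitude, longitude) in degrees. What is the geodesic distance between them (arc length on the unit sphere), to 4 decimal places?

0.4595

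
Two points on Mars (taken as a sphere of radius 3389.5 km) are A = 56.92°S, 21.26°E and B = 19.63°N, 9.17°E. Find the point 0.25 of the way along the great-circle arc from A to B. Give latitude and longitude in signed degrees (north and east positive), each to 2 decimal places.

-37.89°, 16.40°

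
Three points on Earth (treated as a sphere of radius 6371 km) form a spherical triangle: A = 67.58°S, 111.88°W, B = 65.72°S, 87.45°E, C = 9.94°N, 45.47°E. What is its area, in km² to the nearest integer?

22182262 km²

Side lengths (central angles): a = 1.4266, b = 2.1016, c = 0.8029 rad; semiperimeter s = 2.1655.
By l'Huilier's theorem, tan(E/4) = √[tan(s/2) tan((s−a)/2) tan((s−b)/2) tan((s−c)/2)], giving spherical excess E = 0.5465 rad.
Area = E·R² = 0.5465 × (6371)² ≈ 22182262 km².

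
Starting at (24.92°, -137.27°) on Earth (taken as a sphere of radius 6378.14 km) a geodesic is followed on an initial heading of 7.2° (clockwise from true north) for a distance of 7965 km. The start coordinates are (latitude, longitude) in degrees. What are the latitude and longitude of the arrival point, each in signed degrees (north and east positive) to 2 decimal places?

80.70°, -4.61°

Angular distance δ = d/R = 7965/6378.14 = 1.24880 rad; initial bearing θ = 0.1257 rad.
sin φ₂ = sin φ₁ cos δ + cos φ₁ sin δ cos θ = (0.4214)(0.3165) + (0.9069)(0.9486)(0.9921) = 0.9868, so φ₂ = 80.70°.
Δλ = atan2(sin θ sin δ cos φ₁, cos δ − sin φ₁ sin φ₂) = atan2(0.1078, -0.0993) = 132.657°.
λ₂ = -137.270° + 132.657° = -4.61°.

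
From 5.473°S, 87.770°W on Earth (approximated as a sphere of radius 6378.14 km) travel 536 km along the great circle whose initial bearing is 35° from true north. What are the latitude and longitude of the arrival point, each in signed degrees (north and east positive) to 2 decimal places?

-1.52°, -85.01°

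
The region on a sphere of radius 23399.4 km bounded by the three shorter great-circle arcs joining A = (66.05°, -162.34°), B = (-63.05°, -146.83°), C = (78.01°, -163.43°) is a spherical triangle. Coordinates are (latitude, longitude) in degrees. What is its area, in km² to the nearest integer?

Side lengths (central angles): a = 2.4682, b = 0.2088, c = 2.2619 rad; semiperimeter s = 2.4695.
By l'Huilier's theorem, tan(E/4) = √[tan(s/2) tan((s−a)/2) tan((s−b)/2) tan((s−c)/2)], giving spherical excess E = 0.0790 rad.
Area = E·R² = 0.0790 × (23399.4)² ≈ 43279665 km².

43279665 km²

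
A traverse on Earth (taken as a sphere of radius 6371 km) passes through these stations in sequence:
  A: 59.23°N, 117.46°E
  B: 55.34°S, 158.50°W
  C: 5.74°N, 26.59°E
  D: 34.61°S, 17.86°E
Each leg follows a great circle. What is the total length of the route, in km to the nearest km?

Leg A→B: central angle 2.3139 rad, distance 14741.5 km.
Leg B→C: central angle 2.2730 rad, distance 14481.2 km.
Leg C→D: central angle 0.7188 rad, distance 4579.3 km.
Total: 14741.5 + 14481.2 + 4579.3 ≈ 33802 km.

33802 km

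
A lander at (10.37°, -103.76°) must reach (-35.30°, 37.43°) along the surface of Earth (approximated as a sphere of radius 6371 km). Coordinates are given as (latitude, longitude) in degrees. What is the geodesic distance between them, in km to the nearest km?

15217 km

In radians: φ₁ = 0.1810, φ₂ = -0.6161, Δλ = 141.190° = 2.4642 rad.
Haversine: a = sin²(Δφ/2) + cos φ₁ cos φ₂ sin²(Δλ/2) = 0.1506 + (0.9837)(0.8161)(0.8896) = 0.86479.
Central angle c = 2·arcsin(√a) = 2.38851 rad.
Distance = R·c = 6371 × 2.3885 ≈ 15217 km.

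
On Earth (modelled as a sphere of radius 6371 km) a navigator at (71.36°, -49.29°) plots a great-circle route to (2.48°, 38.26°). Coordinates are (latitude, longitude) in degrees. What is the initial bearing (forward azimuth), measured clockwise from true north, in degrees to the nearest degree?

With φ₁ = 1.2455, φ₂ = 0.0433, Δλ = 1.5280 rad, the forward-azimuth formula gives
θ = atan2( sin Δλ cos φ₂ , cos φ₁ sin φ₂ − sin φ₁ cos φ₂ cos Δλ ) = atan2(0.9982, -0.0266) = 91.53°.
So the initial bearing is 92°.

92°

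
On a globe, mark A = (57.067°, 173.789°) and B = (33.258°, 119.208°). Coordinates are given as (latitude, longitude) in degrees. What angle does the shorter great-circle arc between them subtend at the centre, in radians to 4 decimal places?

With latitudes φ₁ = 57.067°, φ₂ = 33.258° and longitude difference Δλ = -54.581°:
Haversine: a = sin²(Δφ/2) + cos φ₁ cos φ₂ sin²(Δλ/2) = 0.0426 + (0.5437)(0.8362)(0.2102) = 0.13812.
Central angle c = 2·arcsin(√a) = 0.76157 rad.
So the angular separation is 0.7616 rad.

0.7616 rad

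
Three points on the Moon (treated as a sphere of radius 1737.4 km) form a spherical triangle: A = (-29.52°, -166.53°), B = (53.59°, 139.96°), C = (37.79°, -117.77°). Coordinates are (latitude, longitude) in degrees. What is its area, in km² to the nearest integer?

3332735 km²

Side lengths (central angles): a = 1.1664, b = 1.4188, c = 1.6603 rad; semiperimeter s = 2.1228.
By l'Huilier's theorem, tan(E/4) = √[tan(s/2) tan((s−a)/2) tan((s−b)/2) tan((s−c)/2)], giving spherical excess E = 1.1041 rad.
Area = E·R² = 1.1041 × (1737.4)² ≈ 3332735 km².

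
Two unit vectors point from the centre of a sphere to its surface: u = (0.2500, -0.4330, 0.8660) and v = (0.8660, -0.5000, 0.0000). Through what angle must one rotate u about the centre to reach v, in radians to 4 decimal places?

u·v = 0.4330; |u| = 1.0000, |v| = 1.0000.
cos θ = (u·v)/(|u||v|) = 0.4330, so θ = 1.1230 rad.

1.1230 rad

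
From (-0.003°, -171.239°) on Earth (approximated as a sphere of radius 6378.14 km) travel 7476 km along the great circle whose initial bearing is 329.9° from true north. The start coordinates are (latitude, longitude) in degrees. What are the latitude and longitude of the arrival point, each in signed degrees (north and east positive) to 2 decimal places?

Angular distance δ = d/R = 7476/6378.14 = 1.17213 rad; initial bearing θ = 5.7578 rad.
sin φ₂ = sin φ₁ cos δ + cos φ₁ sin δ cos θ = (-0.0001)(0.3882) + (1.0000)(0.9216)(0.8652) = 0.7973, so φ₂ = 52.87°.
Δλ = atan2(sin θ sin δ cos φ₁, cos δ − sin φ₁ sin φ₂) = atan2(-0.4622, 0.3882) = -49.970°.
λ₂ = -171.239° − 49.970° = -221.21° → 138.79° after wrapping to (−180°, 180°].

52.87°, 138.79°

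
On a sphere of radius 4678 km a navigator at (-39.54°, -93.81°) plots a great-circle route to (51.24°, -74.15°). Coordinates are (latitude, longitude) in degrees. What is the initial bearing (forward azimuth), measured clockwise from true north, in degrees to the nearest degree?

12°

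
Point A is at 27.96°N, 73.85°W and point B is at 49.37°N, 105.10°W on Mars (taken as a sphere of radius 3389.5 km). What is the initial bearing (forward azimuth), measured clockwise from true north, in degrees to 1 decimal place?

320.5°

Δλ = -31.250° = -0.5454 rad.
y = sin Δλ · cos φ₂ = (-0.5188)(0.6512) = -0.3378
x = cos φ₁ sin φ₂ − sin φ₁ cos φ₂ cos Δλ = (0.8833)(0.7589) − (0.4689)(0.6512)(0.8549) = 0.4093
θ = atan2(y, x) = -39.53°; adding 360° gives 320.5°.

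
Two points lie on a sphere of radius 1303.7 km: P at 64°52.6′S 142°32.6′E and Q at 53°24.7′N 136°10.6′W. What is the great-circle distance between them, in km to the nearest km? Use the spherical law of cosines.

In radians: φ₁ = -1.1323, φ₂ = 0.9322, Δλ = 81.280° = 1.4186 rad.
cos c = sin φ₁ sin φ₂ + cos φ₁ cos φ₂ cos Δλ = (-0.9054)(0.8029) + (0.4246)(0.5961)(0.1516) = -0.68861,
so c = arccos(-0.68861) = 2.33037 rad.
Distance = R·c = 1303.7 × 2.3304 ≈ 3038 km.

3038 km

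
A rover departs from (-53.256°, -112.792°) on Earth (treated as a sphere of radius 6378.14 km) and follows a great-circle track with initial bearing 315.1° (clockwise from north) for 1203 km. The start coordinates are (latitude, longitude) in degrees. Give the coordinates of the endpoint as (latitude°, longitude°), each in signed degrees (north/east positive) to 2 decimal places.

-45.04°, -123.59°

Angular distance δ = d/R = 1203/6378.14 = 0.18861 rad; initial bearing θ = 5.4995 rad.
sin φ₂ = sin φ₁ cos δ + cos φ₁ sin δ cos θ = (-0.8013)(0.9823) + (0.5982)(0.1875)(0.7083) = -0.7077, so φ₂ = -45.04°.
Δλ = atan2(sin θ sin δ cos φ₁, cos δ − sin φ₁ sin φ₂) = atan2(-0.0792, 0.4152) = -10.796°.
λ₂ = -112.792° − 10.796° = -123.59°.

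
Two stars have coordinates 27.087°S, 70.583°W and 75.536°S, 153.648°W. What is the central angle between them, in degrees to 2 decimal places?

Let φ₁ = -0.4728 rad, φ₂ = -1.3184 rad, and Δλ = -1.4498 rad.
cos c = sin φ₁ sin φ₂ + cos φ₁ cos φ₂ cos Δλ = (-0.4553)(-0.9683) + (0.8903)(0.2498)(0.1207) = 0.46776,
so c = arccos(0.46776) = 1.08404 rad.
So the angular separation is 62.11°.

62.11°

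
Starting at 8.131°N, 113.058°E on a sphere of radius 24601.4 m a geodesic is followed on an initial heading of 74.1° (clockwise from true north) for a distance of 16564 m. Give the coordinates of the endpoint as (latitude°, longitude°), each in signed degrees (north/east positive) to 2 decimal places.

16.24°, 151.71°

Angular distance δ = d/R = 16564/24601.4 = 0.67330 rad; initial bearing θ = 1.2933 rad.
sin φ₂ = sin φ₁ cos δ + cos φ₁ sin δ cos θ = (0.1414)(0.7818) + (0.9899)(0.6236)(0.2740) = 0.2797, so φ₂ = 16.24°.
Δλ = atan2(sin θ sin δ cos φ₁, cos δ − sin φ₁ sin φ₂) = atan2(0.5937, 0.7422) = 38.656°.
λ₂ = 113.058° + 38.656° = 151.71°.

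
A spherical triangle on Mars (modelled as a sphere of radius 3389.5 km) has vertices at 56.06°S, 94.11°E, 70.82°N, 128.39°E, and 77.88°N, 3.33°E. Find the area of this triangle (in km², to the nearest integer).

12228481 km²

Side lengths (central angles): a = 0.4868, b = 2.5196, c = 2.2549 rad; semiperimeter s = 2.6307.
By l'Huilier's theorem, tan(E/4) = √[tan(s/2) tan((s−a)/2) tan((s−b)/2) tan((s−c)/2)], giving spherical excess E = 1.0644 rad.
Area = E·R² = 1.0644 × (3389.5)² ≈ 12228481 km².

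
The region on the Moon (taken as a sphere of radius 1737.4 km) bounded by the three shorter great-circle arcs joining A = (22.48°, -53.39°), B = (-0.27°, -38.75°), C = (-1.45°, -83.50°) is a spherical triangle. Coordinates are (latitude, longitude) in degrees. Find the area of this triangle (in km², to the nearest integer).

492303 km²

Side lengths (central angles): a = 0.7812, b = 0.6610, c = 0.4686 rad; semiperimeter s = 0.9554.
By l'Huilier's theorem, tan(E/4) = √[tan(s/2) tan((s−a)/2) tan((s−b)/2) tan((s−c)/2)], giving spherical excess E = 0.1631 rad.
Area = E·R² = 0.1631 × (1737.4)² ≈ 492303 km².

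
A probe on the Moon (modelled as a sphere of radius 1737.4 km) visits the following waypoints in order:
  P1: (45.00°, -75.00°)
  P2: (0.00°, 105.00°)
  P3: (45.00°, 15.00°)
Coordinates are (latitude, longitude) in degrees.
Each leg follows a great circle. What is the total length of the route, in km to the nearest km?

6823 km

Leg P1→P2: central angle 2.3562 rad, distance 4093.7 km.
Leg P2→P3: central angle 1.5708 rad, distance 2729.1 km.
Total: 4093.7 + 2729.1 ≈ 6823 km.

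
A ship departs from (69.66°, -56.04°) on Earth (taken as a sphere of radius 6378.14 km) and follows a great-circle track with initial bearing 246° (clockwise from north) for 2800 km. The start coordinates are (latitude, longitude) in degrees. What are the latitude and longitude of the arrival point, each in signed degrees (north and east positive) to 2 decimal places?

52.06°, -95.20°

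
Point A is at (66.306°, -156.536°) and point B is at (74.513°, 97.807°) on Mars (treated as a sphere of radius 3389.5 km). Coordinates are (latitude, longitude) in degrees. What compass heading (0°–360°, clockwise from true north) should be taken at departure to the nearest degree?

Δλ = -105.657° = -1.8441 rad.
y = sin Δλ · cos φ₂ = (-0.9629)(0.2670) = -0.2571
x = cos φ₁ sin φ₂ − sin φ₁ cos φ₂ cos Δλ = (0.4019)(0.9637) − (0.9157)(0.2670)(-0.2699) = 0.4532
θ = atan2(y, x) = -29.56°; adding 360° gives 330°.

330°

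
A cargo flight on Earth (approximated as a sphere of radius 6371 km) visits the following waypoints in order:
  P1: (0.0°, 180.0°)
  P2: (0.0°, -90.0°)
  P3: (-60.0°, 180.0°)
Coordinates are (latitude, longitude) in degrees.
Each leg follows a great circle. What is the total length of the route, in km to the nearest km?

Leg P1→P2: central angle 1.5708 rad, distance 10007.5 km.
Leg P2→P3: central angle 1.5708 rad, distance 10007.5 km.
Total: 10007.5 + 10007.5 ≈ 20015 km.

20015 km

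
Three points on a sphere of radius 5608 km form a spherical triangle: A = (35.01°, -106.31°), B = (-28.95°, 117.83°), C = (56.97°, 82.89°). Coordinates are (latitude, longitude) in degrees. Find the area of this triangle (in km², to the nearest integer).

75804510 km²

Side lengths (central angles): a = 1.5856, b = 1.5305, c = 2.4849 rad; semiperimeter s = 2.8005.
By l'Huilier's theorem, tan(E/4) = √[tan(s/2) tan((s−a)/2) tan((s−b)/2) tan((s−c)/2)], giving spherical excess E = 2.4103 rad.
Area = E·R² = 2.4103 × (5608)² ≈ 75804510 km².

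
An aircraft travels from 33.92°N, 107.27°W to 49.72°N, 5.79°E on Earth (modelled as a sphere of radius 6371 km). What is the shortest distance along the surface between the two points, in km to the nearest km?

8623 km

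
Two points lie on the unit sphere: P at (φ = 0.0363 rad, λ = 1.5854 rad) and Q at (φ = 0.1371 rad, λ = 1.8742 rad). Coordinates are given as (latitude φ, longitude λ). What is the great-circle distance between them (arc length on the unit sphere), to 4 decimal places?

0.3047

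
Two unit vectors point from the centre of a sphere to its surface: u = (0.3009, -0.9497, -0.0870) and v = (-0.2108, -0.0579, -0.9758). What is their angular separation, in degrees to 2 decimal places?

u·v = 0.0765; |u| = 1.0000, |v| = 1.0000.
cos θ = (u·v)/(|u||v|) = 0.0765, so θ = 85.62°.

85.62°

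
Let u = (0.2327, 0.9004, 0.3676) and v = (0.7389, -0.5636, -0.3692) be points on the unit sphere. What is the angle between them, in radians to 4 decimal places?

2.0615 rad

u·v = -0.4712; |u| = 1.0000, |v| = 1.0000.
cos θ = (u·v)/(|u||v|) = -0.4713, so θ = 2.0615 rad.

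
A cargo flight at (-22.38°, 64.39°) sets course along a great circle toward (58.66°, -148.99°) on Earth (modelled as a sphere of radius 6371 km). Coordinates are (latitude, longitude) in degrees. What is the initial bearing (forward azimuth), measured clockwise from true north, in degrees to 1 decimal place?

Δλ = 146.620° = 2.5590 rad.
y = sin Δλ · cos φ₂ = (0.5502)(0.5201) = 0.2862
x = cos φ₁ sin φ₂ − sin φ₁ cos φ₂ cos Δλ = (0.9247)(0.8541) − (-0.3807)(0.5201)(-0.8350) = 0.6244
θ = atan2(y, x) = 24.62°, so the bearing is 24.6°.

24.6°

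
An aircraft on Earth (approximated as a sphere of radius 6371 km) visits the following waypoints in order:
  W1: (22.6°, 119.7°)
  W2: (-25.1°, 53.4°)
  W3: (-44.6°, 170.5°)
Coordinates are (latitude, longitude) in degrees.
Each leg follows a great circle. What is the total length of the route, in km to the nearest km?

18881 km

Leg W1→W2: central angle 1.3969 rad, distance 8899.6 km.
Leg W2→W3: central angle 1.5667 rad, distance 9981.3 km.
Total: 8899.6 + 9981.3 ≈ 18881 km.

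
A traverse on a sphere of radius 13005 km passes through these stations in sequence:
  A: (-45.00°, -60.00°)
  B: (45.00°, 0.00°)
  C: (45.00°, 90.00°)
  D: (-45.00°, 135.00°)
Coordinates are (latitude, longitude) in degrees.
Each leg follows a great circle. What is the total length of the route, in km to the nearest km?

59673 km

Leg A→B: central angle 1.8235 rad, distance 23714.3 km.
Leg B→C: central angle 1.0472 rad, distance 13618.8 km.
Leg C→D: central angle 1.7178 rad, distance 22339.6 km.
Total: 23714.3 + 13618.8 + 22339.6 ≈ 59673 km.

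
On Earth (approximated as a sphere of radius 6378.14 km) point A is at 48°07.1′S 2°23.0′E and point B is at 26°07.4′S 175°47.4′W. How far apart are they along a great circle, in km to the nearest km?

11771 km

With latitudes φ₁ = -48.118°, φ₂ = -26.123° and longitude difference Δλ = -178.173°:
Haversine: a = sin²(Δφ/2) + cos φ₁ cos φ₂ sin²(Δλ/2) = 0.0364 + (0.6676)(0.8978)(0.9997) = 0.63564.
Central angle c = 2·arcsin(√a) = 1.84551 rad.
Distance = R·c = 6378.14 × 1.8455 ≈ 11771 km.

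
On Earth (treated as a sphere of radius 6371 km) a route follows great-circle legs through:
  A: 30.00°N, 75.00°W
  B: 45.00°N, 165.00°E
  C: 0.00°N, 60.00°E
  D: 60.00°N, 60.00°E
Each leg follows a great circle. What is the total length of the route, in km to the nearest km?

Leg A→B: central angle 1.5234 rad, distance 9705.7 km.
Leg B→C: central angle 1.7548 rad, distance 11180.1 km.
Leg C→D: central angle 1.0472 rad, distance 6671.7 km.
Total: 9705.7 + 11180.1 + 6671.7 ≈ 27557 km.

27557 km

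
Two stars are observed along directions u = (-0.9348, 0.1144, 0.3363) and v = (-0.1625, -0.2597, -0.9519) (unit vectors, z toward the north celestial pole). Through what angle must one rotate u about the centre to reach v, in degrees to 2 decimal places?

101.42°

u·v = -0.1979; |u| = 1.0000, |v| = 1.0000.
cos θ = (u·v)/(|u||v|) = -0.1979, so θ = 101.42°.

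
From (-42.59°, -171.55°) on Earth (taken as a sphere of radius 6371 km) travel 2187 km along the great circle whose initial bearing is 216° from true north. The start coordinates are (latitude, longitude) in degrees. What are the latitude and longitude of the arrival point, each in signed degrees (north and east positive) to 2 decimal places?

-56.90°, 167.21°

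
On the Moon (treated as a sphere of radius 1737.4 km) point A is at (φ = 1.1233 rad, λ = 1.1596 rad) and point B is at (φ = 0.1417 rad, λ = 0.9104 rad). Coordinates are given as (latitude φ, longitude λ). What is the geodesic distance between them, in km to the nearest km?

Let φ₁ = 1.1233 rad, φ₂ = 0.1417 rad, and Δλ = -0.2492 rad.
Haversine: a = sin²(Δφ/2) + cos φ₁ cos φ₂ sin²(Δλ/2) = 0.2222 + (0.4327)(0.9900)(0.0154) = 0.22877.
Central angle c = 2·arcsin(√a) = 0.99743 rad.
Distance = R·c = 1737.4 × 0.9974 ≈ 1733 km.

1733 km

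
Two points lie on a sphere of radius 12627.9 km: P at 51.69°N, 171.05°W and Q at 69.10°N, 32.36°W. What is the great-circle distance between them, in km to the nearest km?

12224 km

With latitudes φ₁ = 51.690°, φ₂ = 69.100° and longitude difference Δλ = 138.690°:
cos c = sin φ₁ sin φ₂ + cos φ₁ cos φ₂ cos Δλ = (0.7847)(0.9342) + (0.6199)(0.3567)(-0.7511) = 0.56693,
so c = arccos(0.56693) = 0.96803 rad.
Distance = R·c = 12627.9 × 0.9680 ≈ 12224 km.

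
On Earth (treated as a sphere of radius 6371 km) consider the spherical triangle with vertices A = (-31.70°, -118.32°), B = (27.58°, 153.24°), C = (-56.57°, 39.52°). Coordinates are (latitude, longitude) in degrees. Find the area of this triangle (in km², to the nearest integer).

107306358 km²

Side lengths (central angles): a = 2.1930, b = 1.5664, c = 1.7954 rad; semiperimeter s = 2.7774.
By l'Huilier's theorem, tan(E/4) = √[tan(s/2) tan((s−a)/2) tan((s−b)/2) tan((s−c)/2)], giving spherical excess E = 2.6437 rad.
Area = E·R² = 2.6437 × (6371)² ≈ 107306358 km².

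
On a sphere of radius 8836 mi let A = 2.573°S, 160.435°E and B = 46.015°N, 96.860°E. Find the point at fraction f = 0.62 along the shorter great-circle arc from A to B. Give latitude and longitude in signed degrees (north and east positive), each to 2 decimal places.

31.01°, 127.63°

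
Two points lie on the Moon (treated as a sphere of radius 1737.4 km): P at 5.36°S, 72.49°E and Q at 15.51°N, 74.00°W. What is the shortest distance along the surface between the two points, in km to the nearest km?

Let φ₁ = -0.0935 rad, φ₂ = 0.2707 rad, and Δλ = -2.5567 rad.
cos c = sin φ₁ sin φ₂ + cos φ₁ cos φ₂ cos Δλ = (-0.0934)(0.2674) + (0.9956)(0.9636)(-0.8338) = -0.82489,
so c = arccos(-0.82489) = 2.54081 rad.
Distance = R·c = 1737.4 × 2.5408 ≈ 4414 km.

4414 km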